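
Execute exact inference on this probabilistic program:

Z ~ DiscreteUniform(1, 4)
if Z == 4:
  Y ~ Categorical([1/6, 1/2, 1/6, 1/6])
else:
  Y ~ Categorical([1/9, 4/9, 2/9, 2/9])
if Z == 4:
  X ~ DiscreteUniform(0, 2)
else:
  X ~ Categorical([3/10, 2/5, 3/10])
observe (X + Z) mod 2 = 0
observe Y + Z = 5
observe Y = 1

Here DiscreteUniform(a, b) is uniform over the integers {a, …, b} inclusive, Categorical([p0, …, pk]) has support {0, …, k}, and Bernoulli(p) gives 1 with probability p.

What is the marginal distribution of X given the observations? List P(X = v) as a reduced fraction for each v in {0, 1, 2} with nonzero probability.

Enumerate traces; 2 have nonzero weight after conditioning:
  (Z=4, Y=1, X=0) weight 1/24
  (Z=4, Y=1, X=2) weight 1/24
Group by X:
  weight(X=0) = 1/24
  weight(X=2) = 1/24
Total weight = 1/24 + 1/24 = 1/12
P(X=0 | obs) = 1/24 / 1/12 = 1/2
P(X=2 | obs) = 1/24 / 1/12 = 1/2

P(X=0) = 1/2, P(X=2) = 1/2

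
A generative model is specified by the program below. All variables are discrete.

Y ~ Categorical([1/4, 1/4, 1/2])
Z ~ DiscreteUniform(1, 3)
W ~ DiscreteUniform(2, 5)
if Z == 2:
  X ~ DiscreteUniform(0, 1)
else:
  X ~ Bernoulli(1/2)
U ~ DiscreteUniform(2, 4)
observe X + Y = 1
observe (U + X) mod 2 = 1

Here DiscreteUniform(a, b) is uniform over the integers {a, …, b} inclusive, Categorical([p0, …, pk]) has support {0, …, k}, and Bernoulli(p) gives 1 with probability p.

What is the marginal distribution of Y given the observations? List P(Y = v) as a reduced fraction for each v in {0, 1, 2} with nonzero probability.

P(Y=0) = 2/3, P(Y=1) = 1/3

Enumerate traces; 36 have nonzero weight after conditioning:
  (Y=0, Z=1, W=2, X=1, U=2) weight 1/288
  (Y=0, Z=1, W=2, X=1, U=4) weight 1/288
  (Y=0, Z=1, W=3, X=1, U=2) weight 1/288
  (Y=0, Z=1, W=3, X=1, U=4) weight 1/288
  (Y=0, Z=1, W=4, X=1, U=2) weight 1/288
  (Y=0, Z=1, W=4, X=1, U=4) weight 1/288
  (Y=0, Z=1, W=5, X=1, U=2) weight 1/288
  (Y=0, Z=1, W=5, X=1, U=4) weight 1/288
  (Y=1, Z=1, W=2, X=0, U=3) weight 1/288
  … 27 more
Group by Y:
  weight(Y=0) = 1/12
  weight(Y=1) = 1/24
Total weight = 1/12 + 1/24 = 1/8
P(Y=0 | obs) = 1/12 / 1/8 = 2/3
P(Y=1 | obs) = 1/24 / 1/8 = 1/3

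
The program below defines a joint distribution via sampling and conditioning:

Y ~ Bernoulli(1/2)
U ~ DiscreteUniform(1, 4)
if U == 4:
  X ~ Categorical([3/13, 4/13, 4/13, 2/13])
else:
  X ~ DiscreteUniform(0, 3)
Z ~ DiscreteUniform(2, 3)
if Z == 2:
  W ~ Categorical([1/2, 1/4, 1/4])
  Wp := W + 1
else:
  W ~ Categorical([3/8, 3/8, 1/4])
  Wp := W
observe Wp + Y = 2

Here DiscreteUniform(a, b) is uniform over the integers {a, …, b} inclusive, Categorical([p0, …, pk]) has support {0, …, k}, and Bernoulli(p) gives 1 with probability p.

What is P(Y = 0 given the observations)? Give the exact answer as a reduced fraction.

P(Y = 0 | obs) = 4/11

Enumerate traces; 64 have nonzero weight after conditioning:
  (Y=0, U=1, X=0, Z=2, W=1) weight 1/256
  (Y=0, U=1, X=0, Z=3, W=2) weight 1/256
  (Y=0, U=1, X=1, Z=2, W=1) weight 1/256
  (Y=0, U=1, X=1, Z=3, W=2) weight 1/256
  (Y=0, U=1, X=2, Z=2, W=1) weight 1/256
  (Y=0, U=1, X=2, Z=3, W=2) weight 1/256
  (Y=0, U=1, X=3, Z=2, W=1) weight 1/256
  (Y=0, U=1, X=3, Z=3, W=2) weight 1/256
  (Y=1, U=1, X=0, Z=2, W=0) weight 1/128
  … 55 more
Group by Y:
  weight(Y=0) = 1/8
  weight(Y=1) = 7/32
Total weight = 1/8 + 7/32 = 11/32
P(Y=0 | obs) = 1/8 / 11/32 = 4/11
P(Y=1 | obs) = 7/32 / 11/32 = 7/11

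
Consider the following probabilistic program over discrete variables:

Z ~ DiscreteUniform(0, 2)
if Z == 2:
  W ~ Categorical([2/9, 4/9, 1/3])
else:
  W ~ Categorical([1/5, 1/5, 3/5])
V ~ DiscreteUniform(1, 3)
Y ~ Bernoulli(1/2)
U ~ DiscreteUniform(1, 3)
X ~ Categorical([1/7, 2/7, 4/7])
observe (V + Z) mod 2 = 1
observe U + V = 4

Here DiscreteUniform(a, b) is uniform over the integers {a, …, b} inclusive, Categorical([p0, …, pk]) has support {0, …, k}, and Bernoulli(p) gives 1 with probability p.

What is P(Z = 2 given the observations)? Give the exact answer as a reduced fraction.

Enumerate traces; 90 have nonzero weight after conditioning:
  (Z=0, W=0, V=1, Y=0, U=3, X=0) weight 1/1890
  (Z=0, W=0, V=1, Y=0, U=3, X=1) weight 1/945
  (Z=0, W=0, V=1, Y=0, U=3, X=2) weight 2/945
  (Z=0, W=0, V=1, Y=1, U=3, X=0) weight 1/1890
  (Z=0, W=0, V=1, Y=1, U=3, X=1) weight 1/945
  (Z=0, W=0, V=1, Y=1, U=3, X=2) weight 2/945
  (Z=0, W=0, V=3, Y=0, U=1, X=0) weight 1/1890
  (Z=0, W=0, V=3, Y=0, U=1, X=1) weight 1/945
  (Z=1, W=0, V=2, Y=0, U=2, X=0) weight 1/1890
  (Z=2, W=0, V=1, Y=0, U=3, X=0) weight 1/1701
  … 80 more
Group by Z:
  weight(Z=0) = 2/27
  weight(Z=1) = 1/27
  weight(Z=2) = 2/27
Total weight = 2/27 + 1/27 + 2/27 = 5/27
P(Z=0 | obs) = 2/27 / 5/27 = 2/5
P(Z=1 | obs) = 1/27 / 5/27 = 1/5
P(Z=2 | obs) = 2/27 / 5/27 = 2/5

P(Z = 2 | obs) = 2/5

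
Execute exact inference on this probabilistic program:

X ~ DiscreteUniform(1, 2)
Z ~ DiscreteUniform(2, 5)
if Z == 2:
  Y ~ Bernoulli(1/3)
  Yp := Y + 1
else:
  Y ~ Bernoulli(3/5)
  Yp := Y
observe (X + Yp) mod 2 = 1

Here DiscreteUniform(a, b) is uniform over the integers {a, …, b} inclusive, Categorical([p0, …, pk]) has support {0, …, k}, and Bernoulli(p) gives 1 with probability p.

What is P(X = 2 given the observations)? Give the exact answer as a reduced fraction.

P(X = 2 | obs) = 37/60

Enumerate traces; 8 have nonzero weight after conditioning:
  (X=1, Z=2, Y=1) weight 1/24
  (X=1, Z=3, Y=0) weight 1/20
  (X=1, Z=4, Y=0) weight 1/20
  (X=1, Z=5, Y=0) weight 1/20
  (X=2, Z=2, Y=0) weight 1/12
  (X=2, Z=3, Y=1) weight 3/40
  (X=2, Z=4, Y=1) weight 3/40
  (X=2, Z=5, Y=1) weight 3/40
Group by X:
  weight(X=1) = 23/120
  weight(X=2) = 37/120
Total weight = 23/120 + 37/120 = 1/2
P(X=1 | obs) = 23/120 / 1/2 = 23/60
P(X=2 | obs) = 37/120 / 1/2 = 37/60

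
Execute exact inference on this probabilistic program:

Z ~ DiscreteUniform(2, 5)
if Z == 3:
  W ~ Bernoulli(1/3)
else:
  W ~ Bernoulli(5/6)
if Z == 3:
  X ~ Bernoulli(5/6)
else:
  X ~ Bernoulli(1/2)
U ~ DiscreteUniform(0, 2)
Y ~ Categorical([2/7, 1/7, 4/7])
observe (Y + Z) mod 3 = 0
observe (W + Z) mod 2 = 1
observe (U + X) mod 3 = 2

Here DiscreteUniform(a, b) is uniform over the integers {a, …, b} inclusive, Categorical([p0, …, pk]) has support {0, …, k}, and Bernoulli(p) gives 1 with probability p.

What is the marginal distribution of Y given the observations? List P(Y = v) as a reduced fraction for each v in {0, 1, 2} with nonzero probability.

Enumerate traces; 8 have nonzero weight after conditioning:
  (Z=2, W=1, X=0, U=2, Y=1) weight 5/1008
  (Z=2, W=1, X=1, U=1, Y=1) weight 5/1008
  (Z=3, W=0, X=0, U=2, Y=0) weight 1/378
  (Z=3, W=0, X=1, U=1, Y=0) weight 5/378
  (Z=4, W=1, X=0, U=2, Y=2) weight 5/252
  (Z=4, W=1, X=1, U=1, Y=2) weight 5/252
  (Z=5, W=0, X=0, U=2, Y=1) weight 1/1008
  (Z=5, W=0, X=1, U=1, Y=1) weight 1/1008
Group by Y:
  weight(Y=0) = 1/63
  weight(Y=1) = 1/84
  weight(Y=2) = 5/126
Total weight = 1/63 + 1/84 + 5/126 = 17/252
P(Y=0 | obs) = 1/63 / 17/252 = 4/17
P(Y=1 | obs) = 1/84 / 17/252 = 3/17
P(Y=2 | obs) = 5/126 / 17/252 = 10/17

P(Y=0) = 4/17, P(Y=1) = 3/17, P(Y=2) = 10/17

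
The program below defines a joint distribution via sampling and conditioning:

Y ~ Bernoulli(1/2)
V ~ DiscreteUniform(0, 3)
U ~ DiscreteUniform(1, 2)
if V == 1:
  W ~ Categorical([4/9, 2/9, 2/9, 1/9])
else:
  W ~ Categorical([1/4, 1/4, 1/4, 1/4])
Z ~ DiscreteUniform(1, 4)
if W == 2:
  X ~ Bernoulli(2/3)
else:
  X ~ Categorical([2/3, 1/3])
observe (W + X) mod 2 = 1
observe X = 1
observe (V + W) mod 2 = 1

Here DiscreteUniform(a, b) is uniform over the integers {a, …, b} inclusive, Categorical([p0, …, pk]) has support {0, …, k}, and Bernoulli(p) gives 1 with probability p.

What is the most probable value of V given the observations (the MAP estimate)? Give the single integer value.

Enumerate traces; 64 have nonzero weight after conditioning:
  (Y=0, V=1, U=1, W=0, Z=1, X=1) weight 1/432
  (Y=0, V=1, U=1, W=0, Z=2, X=1) weight 1/432
  (Y=0, V=1, U=1, W=0, Z=3, X=1) weight 1/432
  (Y=0, V=1, U=1, W=0, Z=4, X=1) weight 1/432
  (Y=0, V=1, U=1, W=2, Z=1, X=1) weight 1/432
  (Y=0, V=1, U=1, W=2, Z=2, X=1) weight 1/432
  (Y=0, V=1, U=1, W=2, Z=3, X=1) weight 1/432
  (Y=0, V=1, U=1, W=2, Z=4, X=1) weight 1/432
  (Y=0, V=3, U=1, W=0, Z=1, X=1) weight 1/768
  … 55 more
Group by V:
  weight(V=1) = 2/27
  weight(V=3) = 1/16
Total weight = 2/27 + 1/16 = 59/432
P(V=1 | obs) = 2/27 / 59/432 = 32/59
P(V=3 | obs) = 1/16 / 59/432 = 27/59
argmax = 1

argmax_v P(V = v | obs) = 1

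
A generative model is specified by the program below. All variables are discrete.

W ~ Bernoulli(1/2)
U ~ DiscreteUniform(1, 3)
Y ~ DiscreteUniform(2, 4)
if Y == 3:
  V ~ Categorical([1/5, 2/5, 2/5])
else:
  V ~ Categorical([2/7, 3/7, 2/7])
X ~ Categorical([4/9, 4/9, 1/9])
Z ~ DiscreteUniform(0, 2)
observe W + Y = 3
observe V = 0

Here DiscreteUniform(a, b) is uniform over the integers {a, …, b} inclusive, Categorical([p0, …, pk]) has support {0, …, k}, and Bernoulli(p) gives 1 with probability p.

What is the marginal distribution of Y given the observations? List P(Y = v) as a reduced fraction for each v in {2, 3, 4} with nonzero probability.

Enumerate traces; 54 have nonzero weight after conditioning:
  (W=0, U=1, Y=3, V=0, X=0, Z=0) weight 2/1215
  (W=0, U=1, Y=3, V=0, X=0, Z=1) weight 2/1215
  (W=0, U=1, Y=3, V=0, X=0, Z=2) weight 2/1215
  (W=0, U=1, Y=3, V=0, X=1, Z=0) weight 2/1215
  (W=0, U=1, Y=3, V=0, X=1, Z=1) weight 2/1215
  (W=0, U=1, Y=3, V=0, X=1, Z=2) weight 2/1215
  (W=0, U=1, Y=3, V=0, X=2, Z=0) weight 1/2430
  (W=0, U=1, Y=3, V=0, X=2, Z=1) weight 1/2430
  (W=1, U=1, Y=2, V=0, X=0, Z=0) weight 4/1701
  … 45 more
Group by Y:
  weight(Y=2) = 1/21
  weight(Y=3) = 1/30
Total weight = 1/21 + 1/30 = 17/210
P(Y=2 | obs) = 1/21 / 17/210 = 10/17
P(Y=3 | obs) = 1/30 / 17/210 = 7/17

P(Y=2) = 10/17, P(Y=3) = 7/17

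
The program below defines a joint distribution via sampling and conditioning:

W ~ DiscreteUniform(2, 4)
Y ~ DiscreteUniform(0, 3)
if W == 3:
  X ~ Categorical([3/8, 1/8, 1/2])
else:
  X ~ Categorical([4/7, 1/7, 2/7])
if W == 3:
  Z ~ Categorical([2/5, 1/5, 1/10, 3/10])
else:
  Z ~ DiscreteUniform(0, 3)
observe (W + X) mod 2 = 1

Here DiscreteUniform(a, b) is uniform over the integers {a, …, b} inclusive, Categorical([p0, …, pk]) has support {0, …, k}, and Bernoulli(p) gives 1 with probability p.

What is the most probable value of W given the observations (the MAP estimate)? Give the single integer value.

argmax_v P(W = v | obs) = 3

Enumerate traces; 64 have nonzero weight after conditioning:
  (W=2, Y=0, X=1, Z=0) weight 1/336
  (W=2, Y=0, X=1, Z=1) weight 1/336
  (W=2, Y=0, X=1, Z=2) weight 1/336
  (W=2, Y=0, X=1, Z=3) weight 1/336
  (W=2, Y=1, X=1, Z=0) weight 1/336
  (W=2, Y=1, X=1, Z=1) weight 1/336
  (W=2, Y=1, X=1, Z=2) weight 1/336
  (W=2, Y=1, X=1, Z=3) weight 1/336
  (W=3, Y=0, X=0, Z=0) weight 1/80
  (W=4, Y=0, X=1, Z=0) weight 1/336
  … 54 more
Group by W:
  weight(W=2) = 1/21
  weight(W=3) = 7/24
  weight(W=4) = 1/21
Total weight = 1/21 + 7/24 + 1/21 = 65/168
P(W=2 | obs) = 1/21 / 65/168 = 8/65
P(W=3 | obs) = 7/24 / 65/168 = 49/65
P(W=4 | obs) = 1/21 / 65/168 = 8/65
argmax = 3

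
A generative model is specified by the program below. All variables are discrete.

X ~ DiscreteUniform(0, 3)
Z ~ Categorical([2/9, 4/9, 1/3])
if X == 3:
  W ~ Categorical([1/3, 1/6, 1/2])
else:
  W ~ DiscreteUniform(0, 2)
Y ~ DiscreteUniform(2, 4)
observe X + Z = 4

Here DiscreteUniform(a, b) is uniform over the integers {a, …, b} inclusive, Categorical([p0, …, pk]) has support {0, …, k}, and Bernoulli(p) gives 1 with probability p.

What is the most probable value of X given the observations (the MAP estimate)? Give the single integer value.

argmax_v P(X = v | obs) = 3

Enumerate traces; 18 have nonzero weight after conditioning:
  (X=2, Z=2, W=0, Y=2) weight 1/108
  (X=2, Z=2, W=0, Y=3) weight 1/108
  (X=2, Z=2, W=0, Y=4) weight 1/108
  (X=2, Z=2, W=1, Y=2) weight 1/108
  (X=2, Z=2, W=1, Y=3) weight 1/108
  (X=2, Z=2, W=1, Y=4) weight 1/108
  (X=2, Z=2, W=2, Y=2) weight 1/108
  (X=2, Z=2, W=2, Y=3) weight 1/108
  (X=3, Z=1, W=0, Y=2) weight 1/81
  … 9 more
Group by X:
  weight(X=2) = 1/12
  weight(X=3) = 1/9
Total weight = 1/12 + 1/9 = 7/36
P(X=2 | obs) = 1/12 / 7/36 = 3/7
P(X=3 | obs) = 1/9 / 7/36 = 4/7
argmax = 3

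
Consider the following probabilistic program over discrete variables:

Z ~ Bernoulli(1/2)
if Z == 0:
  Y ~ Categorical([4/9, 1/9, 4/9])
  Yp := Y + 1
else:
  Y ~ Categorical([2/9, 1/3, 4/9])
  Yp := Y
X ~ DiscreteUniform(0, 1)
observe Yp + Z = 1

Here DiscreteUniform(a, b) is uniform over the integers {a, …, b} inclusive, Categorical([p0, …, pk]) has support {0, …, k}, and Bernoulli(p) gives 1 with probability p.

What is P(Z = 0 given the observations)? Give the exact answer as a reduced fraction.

P(Z = 0 | obs) = 2/3

Enumerate traces; 4 have nonzero weight after conditioning:
  (Z=0, Y=0, X=0) weight 1/9
  (Z=0, Y=0, X=1) weight 1/9
  (Z=1, Y=0, X=0) weight 1/18
  (Z=1, Y=0, X=1) weight 1/18
Group by Z:
  weight(Z=0) = 2/9
  weight(Z=1) = 1/9
Total weight = 2/9 + 1/9 = 1/3
P(Z=0 | obs) = 2/9 / 1/3 = 2/3
P(Z=1 | obs) = 1/9 / 1/3 = 1/3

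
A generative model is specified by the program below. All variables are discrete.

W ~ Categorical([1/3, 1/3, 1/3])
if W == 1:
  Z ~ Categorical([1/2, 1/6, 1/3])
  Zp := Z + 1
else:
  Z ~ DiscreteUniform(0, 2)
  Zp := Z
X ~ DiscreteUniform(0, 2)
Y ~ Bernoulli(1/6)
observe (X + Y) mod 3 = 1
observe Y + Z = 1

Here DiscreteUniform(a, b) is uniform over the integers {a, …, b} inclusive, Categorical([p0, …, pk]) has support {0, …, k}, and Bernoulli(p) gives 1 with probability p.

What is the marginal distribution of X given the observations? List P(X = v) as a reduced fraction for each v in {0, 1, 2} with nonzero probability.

P(X=0) = 7/32, P(X=1) = 25/32

Enumerate traces; 6 have nonzero weight after conditioning:
  (W=0, Z=0, X=0, Y=1) weight 1/162
  (W=0, Z=1, X=1, Y=0) weight 5/162
  (W=1, Z=0, X=0, Y=1) weight 1/108
  (W=1, Z=1, X=1, Y=0) weight 5/324
  (W=2, Z=0, X=0, Y=1) weight 1/162
  (W=2, Z=1, X=1, Y=0) weight 5/162
Group by X:
  weight(X=0) = 7/324
  weight(X=1) = 25/324
Total weight = 7/324 + 25/324 = 8/81
P(X=0 | obs) = 7/324 / 8/81 = 7/32
P(X=1 | obs) = 25/324 / 8/81 = 25/32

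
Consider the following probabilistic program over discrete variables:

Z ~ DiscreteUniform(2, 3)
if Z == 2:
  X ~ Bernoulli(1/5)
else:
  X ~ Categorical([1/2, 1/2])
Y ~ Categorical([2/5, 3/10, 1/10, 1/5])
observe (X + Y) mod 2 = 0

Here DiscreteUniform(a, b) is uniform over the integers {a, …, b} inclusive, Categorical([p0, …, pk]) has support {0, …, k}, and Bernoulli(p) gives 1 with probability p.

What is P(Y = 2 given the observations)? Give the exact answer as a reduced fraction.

P(Y = 2 | obs) = 13/100

Enumerate traces; 8 have nonzero weight after conditioning:
  (Z=2, X=0, Y=0) weight 4/25
  (Z=2, X=0, Y=2) weight 1/25
  (Z=2, X=1, Y=1) weight 3/100
  (Z=2, X=1, Y=3) weight 1/50
  (Z=3, X=0, Y=0) weight 1/10
  (Z=3, X=0, Y=2) weight 1/40
  (Z=3, X=1, Y=1) weight 3/40
  (Z=3, X=1, Y=3) weight 1/20
Group by Y:
  weight(Y=0) = 13/50
  weight(Y=1) = 21/200
  weight(Y=2) = 13/200
  weight(Y=3) = 7/100
Total weight = 13/50 + 21/200 + 13/200 + 7/100 = 1/2
P(Y=0 | obs) = 13/50 / 1/2 = 13/25
P(Y=1 | obs) = 21/200 / 1/2 = 21/100
P(Y=2 | obs) = 13/200 / 1/2 = 13/100
P(Y=3 | obs) = 7/100 / 1/2 = 7/50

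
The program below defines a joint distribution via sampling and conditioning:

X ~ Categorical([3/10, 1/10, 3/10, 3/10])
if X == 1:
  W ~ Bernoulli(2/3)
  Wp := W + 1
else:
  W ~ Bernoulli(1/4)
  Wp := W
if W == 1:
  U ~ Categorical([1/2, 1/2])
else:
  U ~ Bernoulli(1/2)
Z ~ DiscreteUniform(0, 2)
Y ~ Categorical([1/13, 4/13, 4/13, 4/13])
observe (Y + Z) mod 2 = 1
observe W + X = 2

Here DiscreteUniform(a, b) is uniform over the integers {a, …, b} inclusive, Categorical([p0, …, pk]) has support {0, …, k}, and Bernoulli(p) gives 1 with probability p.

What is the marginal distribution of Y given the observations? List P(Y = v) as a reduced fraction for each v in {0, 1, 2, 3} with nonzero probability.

P(Y=0) = 1/21, P(Y=1) = 8/21, P(Y=2) = 4/21, P(Y=3) = 8/21

Enumerate traces; 24 have nonzero weight after conditioning:
  (X=1, W=1, U=0, Z=0, Y=1) weight 2/585
  (X=1, W=1, U=0, Z=0, Y=3) weight 2/585
  (X=1, W=1, U=0, Z=1, Y=0) weight 1/1170
  (X=1, W=1, U=0, Z=1, Y=2) weight 2/585
  (X=1, W=1, U=0, Z=2, Y=1) weight 2/585
  (X=1, W=1, U=0, Z=2, Y=3) weight 2/585
  (X=1, W=1, U=1, Z=0, Y=1) weight 2/585
  (X=1, W=1, U=1, Z=0, Y=3) weight 2/585
  … 16 more
Group by Y:
  weight(Y=0) = 7/936
  weight(Y=1) = 7/117
  weight(Y=2) = 7/234
  weight(Y=3) = 7/117
Total weight = 7/936 + 7/117 + 7/234 + 7/117 = 49/312
P(Y=0 | obs) = 7/936 / 49/312 = 1/21
P(Y=1 | obs) = 7/117 / 49/312 = 8/21
P(Y=2 | obs) = 7/234 / 49/312 = 4/21
P(Y=3 | obs) = 7/117 / 49/312 = 8/21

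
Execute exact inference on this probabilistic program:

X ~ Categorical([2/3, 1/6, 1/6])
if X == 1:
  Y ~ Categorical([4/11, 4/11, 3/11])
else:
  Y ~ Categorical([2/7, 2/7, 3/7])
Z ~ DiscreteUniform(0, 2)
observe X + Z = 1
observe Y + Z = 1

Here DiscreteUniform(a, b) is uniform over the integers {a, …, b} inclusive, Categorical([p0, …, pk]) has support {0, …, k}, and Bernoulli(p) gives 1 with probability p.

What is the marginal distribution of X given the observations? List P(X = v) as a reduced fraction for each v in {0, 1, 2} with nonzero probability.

Enumerate traces; 2 have nonzero weight after conditioning:
  (X=0, Y=0, Z=1) weight 4/63
  (X=1, Y=1, Z=0) weight 2/99
Group by X:
  weight(X=0) = 4/63
  weight(X=1) = 2/99
Total weight = 4/63 + 2/99 = 58/693
P(X=0 | obs) = 4/63 / 58/693 = 22/29
P(X=1 | obs) = 2/99 / 58/693 = 7/29

P(X=0) = 22/29, P(X=1) = 7/29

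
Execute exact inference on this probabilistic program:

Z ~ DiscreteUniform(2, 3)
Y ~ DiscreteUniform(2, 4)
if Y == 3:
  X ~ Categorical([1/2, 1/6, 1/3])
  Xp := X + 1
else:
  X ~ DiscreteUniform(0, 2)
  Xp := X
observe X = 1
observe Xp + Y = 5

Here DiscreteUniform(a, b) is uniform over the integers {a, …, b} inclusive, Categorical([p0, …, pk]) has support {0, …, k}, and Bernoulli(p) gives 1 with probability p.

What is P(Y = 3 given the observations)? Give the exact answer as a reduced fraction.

P(Y = 3 | obs) = 1/3

Enumerate traces; 4 have nonzero weight after conditioning:
  (Z=2, Y=3, X=1) weight 1/36
  (Z=2, Y=4, X=1) weight 1/18
  (Z=3, Y=3, X=1) weight 1/36
  (Z=3, Y=4, X=1) weight 1/18
Group by Y:
  weight(Y=3) = 1/18
  weight(Y=4) = 1/9
Total weight = 1/18 + 1/9 = 1/6
P(Y=3 | obs) = 1/18 / 1/6 = 1/3
P(Y=4 | obs) = 1/9 / 1/6 = 2/3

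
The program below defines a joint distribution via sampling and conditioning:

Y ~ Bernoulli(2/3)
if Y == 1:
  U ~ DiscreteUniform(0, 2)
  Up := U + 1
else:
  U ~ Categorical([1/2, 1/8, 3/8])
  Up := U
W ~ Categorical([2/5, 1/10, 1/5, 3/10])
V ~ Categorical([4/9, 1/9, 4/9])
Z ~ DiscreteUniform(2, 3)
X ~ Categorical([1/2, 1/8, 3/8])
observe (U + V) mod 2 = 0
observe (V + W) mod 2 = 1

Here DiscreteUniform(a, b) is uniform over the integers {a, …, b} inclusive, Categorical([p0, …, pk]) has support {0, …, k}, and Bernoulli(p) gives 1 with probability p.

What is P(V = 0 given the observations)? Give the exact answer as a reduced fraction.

Enumerate traces; 120 have nonzero weight after conditioning:
  (Y=0, U=0, W=1, V=0, Z=2, X=0) weight 1/540
  (Y=0, U=0, W=1, V=0, Z=2, X=1) weight 1/2160
  (Y=0, U=0, W=1, V=0, Z=2, X=2) weight 1/720
  (Y=0, U=0, W=1, V=0, Z=3, X=0) weight 1/540
  (Y=0, U=0, W=1, V=0, Z=3, X=1) weight 1/2160
  (Y=0, U=0, W=1, V=0, Z=3, X=2) weight 1/720
  (Y=0, U=0, W=1, V=2, Z=2, X=0) weight 1/540
  (Y=0, U=0, W=1, V=2, Z=2, X=1) weight 1/2160
  (Y=0, U=1, W=0, V=1, Z=2, X=0) weight 1/2160
  … 111 more
Group by V:
  weight(V=0) = 53/405
  weight(V=1) = 19/1080
  weight(V=2) = 53/405
Total weight = 53/405 + 19/1080 + 53/405 = 181/648
P(V=0 | obs) = 53/405 / 181/648 = 424/905
P(V=1 | obs) = 19/1080 / 181/648 = 57/905
P(V=2 | obs) = 53/405 / 181/648 = 424/905

P(V = 0 | obs) = 424/905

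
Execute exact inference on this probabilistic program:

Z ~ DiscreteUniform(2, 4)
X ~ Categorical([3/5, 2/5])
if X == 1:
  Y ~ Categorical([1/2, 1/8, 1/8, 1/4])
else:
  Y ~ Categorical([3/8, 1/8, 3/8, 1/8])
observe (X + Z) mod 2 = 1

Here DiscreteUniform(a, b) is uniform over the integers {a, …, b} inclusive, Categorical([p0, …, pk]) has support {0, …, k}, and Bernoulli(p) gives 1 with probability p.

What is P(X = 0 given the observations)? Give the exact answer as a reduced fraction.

P(X = 0 | obs) = 3/7

Enumerate traces; 12 have nonzero weight after conditioning:
  (Z=2, X=1, Y=0) weight 1/15
  (Z=2, X=1, Y=1) weight 1/60
  (Z=2, X=1, Y=2) weight 1/60
  (Z=2, X=1, Y=3) weight 1/30
  (Z=3, X=0, Y=0) weight 3/40
  (Z=3, X=0, Y=1) weight 1/40
  (Z=3, X=0, Y=2) weight 3/40
  (Z=3, X=0, Y=3) weight 1/40
  … 4 more
Group by X:
  weight(X=0) = 1/5
  weight(X=1) = 4/15
Total weight = 1/5 + 4/15 = 7/15
P(X=0 | obs) = 1/5 / 7/15 = 3/7
P(X=1 | obs) = 4/15 / 7/15 = 4/7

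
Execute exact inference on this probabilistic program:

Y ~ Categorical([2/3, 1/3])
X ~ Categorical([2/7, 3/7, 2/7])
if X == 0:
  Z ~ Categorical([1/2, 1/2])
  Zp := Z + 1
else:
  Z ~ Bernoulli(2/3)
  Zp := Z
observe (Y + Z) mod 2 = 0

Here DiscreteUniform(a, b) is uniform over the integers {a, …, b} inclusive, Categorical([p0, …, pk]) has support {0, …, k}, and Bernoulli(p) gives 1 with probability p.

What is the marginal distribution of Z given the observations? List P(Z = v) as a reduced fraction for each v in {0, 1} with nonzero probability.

P(Z=0) = 16/29, P(Z=1) = 13/29

Enumerate traces; 6 have nonzero weight after conditioning:
  (Y=0, X=0, Z=0) weight 2/21
  (Y=0, X=1, Z=0) weight 2/21
  (Y=0, X=2, Z=0) weight 4/63
  (Y=1, X=0, Z=1) weight 1/21
  (Y=1, X=1, Z=1) weight 2/21
  (Y=1, X=2, Z=1) weight 4/63
Group by Z:
  weight(Z=0) = 16/63
  weight(Z=1) = 13/63
Total weight = 16/63 + 13/63 = 29/63
P(Z=0 | obs) = 16/63 / 29/63 = 16/29
P(Z=1 | obs) = 13/63 / 29/63 = 13/29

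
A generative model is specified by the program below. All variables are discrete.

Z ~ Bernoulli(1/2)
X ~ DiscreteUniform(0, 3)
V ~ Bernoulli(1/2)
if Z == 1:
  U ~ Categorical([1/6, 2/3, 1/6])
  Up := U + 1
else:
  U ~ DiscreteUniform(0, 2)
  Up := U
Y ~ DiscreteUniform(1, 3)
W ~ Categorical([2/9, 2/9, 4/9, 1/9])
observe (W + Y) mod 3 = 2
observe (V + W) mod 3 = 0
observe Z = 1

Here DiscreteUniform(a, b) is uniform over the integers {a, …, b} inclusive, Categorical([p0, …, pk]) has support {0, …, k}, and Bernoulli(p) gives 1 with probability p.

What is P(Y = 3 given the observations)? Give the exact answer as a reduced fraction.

P(Y = 3 | obs) = 4/7

Enumerate traces; 36 have nonzero weight after conditioning:
  (Z=1, X=0, V=0, U=0, Y=2, W=0) weight 1/1296
  (Z=1, X=0, V=0, U=0, Y=2, W=3) weight 1/2592
  (Z=1, X=0, V=0, U=1, Y=2, W=0) weight 1/324
  (Z=1, X=0, V=0, U=1, Y=2, W=3) weight 1/648
  (Z=1, X=0, V=0, U=2, Y=2, W=0) weight 1/1296
  (Z=1, X=0, V=0, U=2, Y=2, W=3) weight 1/2592
  (Z=1, X=0, V=1, U=0, Y=3, W=2) weight 1/648
  (Z=1, X=0, V=1, U=1, Y=3, W=2) weight 1/162
  … 28 more
Group by Y:
  weight(Y=2) = 1/36
  weight(Y=3) = 1/27
Total weight = 1/36 + 1/27 = 7/108
P(Y=2 | obs) = 1/36 / 7/108 = 3/7
P(Y=3 | obs) = 1/27 / 7/108 = 4/7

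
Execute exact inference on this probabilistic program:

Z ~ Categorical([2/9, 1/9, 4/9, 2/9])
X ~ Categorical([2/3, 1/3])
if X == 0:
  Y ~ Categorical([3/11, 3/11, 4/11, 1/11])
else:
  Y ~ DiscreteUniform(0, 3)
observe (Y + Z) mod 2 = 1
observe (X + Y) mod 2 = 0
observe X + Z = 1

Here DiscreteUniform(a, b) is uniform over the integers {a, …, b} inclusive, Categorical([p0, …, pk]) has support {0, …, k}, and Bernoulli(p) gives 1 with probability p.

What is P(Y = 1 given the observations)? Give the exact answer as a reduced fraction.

Enumerate traces; 4 have nonzero weight after conditioning:
  (Z=0, X=1, Y=1) weight 1/54
  (Z=0, X=1, Y=3) weight 1/54
  (Z=1, X=0, Y=0) weight 2/99
  (Z=1, X=0, Y=2) weight 8/297
Group by Y:
  weight(Y=0) = 2/99
  weight(Y=1) = 1/54
  weight(Y=2) = 8/297
  weight(Y=3) = 1/54
Total weight = 2/99 + 1/54 + 8/297 + 1/54 = 25/297
P(Y=0 | obs) = 2/99 / 25/297 = 6/25
P(Y=1 | obs) = 1/54 / 25/297 = 11/50
P(Y=2 | obs) = 8/297 / 25/297 = 8/25
P(Y=3 | obs) = 1/54 / 25/297 = 11/50

P(Y = 1 | obs) = 11/50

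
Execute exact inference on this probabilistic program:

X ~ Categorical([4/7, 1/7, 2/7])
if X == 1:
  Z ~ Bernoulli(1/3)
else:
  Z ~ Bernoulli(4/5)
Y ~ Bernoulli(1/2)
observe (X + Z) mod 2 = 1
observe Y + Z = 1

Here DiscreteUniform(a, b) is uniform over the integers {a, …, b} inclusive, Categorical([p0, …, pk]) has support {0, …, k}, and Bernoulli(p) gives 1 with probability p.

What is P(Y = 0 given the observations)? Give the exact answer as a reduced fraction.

P(Y = 0 | obs) = 36/41

Enumerate traces; 3 have nonzero weight after conditioning:
  (X=0, Z=1, Y=0) weight 8/35
  (X=1, Z=0, Y=1) weight 1/21
  (X=2, Z=1, Y=0) weight 4/35
Group by Y:
  weight(Y=0) = 12/35
  weight(Y=1) = 1/21
Total weight = 12/35 + 1/21 = 41/105
P(Y=0 | obs) = 12/35 / 41/105 = 36/41
P(Y=1 | obs) = 1/21 / 41/105 = 5/41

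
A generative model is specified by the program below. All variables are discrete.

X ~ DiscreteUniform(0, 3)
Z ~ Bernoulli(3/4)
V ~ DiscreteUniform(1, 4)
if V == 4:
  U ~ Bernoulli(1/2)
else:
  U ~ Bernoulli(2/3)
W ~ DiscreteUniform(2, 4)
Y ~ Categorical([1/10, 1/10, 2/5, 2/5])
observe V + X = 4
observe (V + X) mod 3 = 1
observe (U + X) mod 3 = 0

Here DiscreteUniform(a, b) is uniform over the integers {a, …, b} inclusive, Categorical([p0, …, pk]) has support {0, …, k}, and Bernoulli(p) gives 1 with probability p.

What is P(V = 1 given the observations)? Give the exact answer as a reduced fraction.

P(V = 1 | obs) = 2/9

Enumerate traces; 72 have nonzero weight after conditioning:
  (X=0, Z=0, V=4, U=0, W=2, Y=0) weight 1/3840
  (X=0, Z=0, V=4, U=0, W=2, Y=1) weight 1/3840
  (X=0, Z=0, V=4, U=0, W=2, Y=2) weight 1/960
  (X=0, Z=0, V=4, U=0, W=2, Y=3) weight 1/960
  (X=0, Z=0, V=4, U=0, W=3, Y=0) weight 1/3840
  (X=0, Z=0, V=4, U=0, W=3, Y=1) weight 1/3840
  (X=0, Z=0, V=4, U=0, W=3, Y=2) weight 1/960
  (X=0, Z=0, V=4, U=0, W=3, Y=3) weight 1/960
  (X=2, Z=0, V=2, U=1, W=2, Y=0) weight 1/2880
  (X=3, Z=0, V=1, U=0, W=2, Y=0) weight 1/5760
  … 62 more
Group by V:
  weight(V=1) = 1/48
  weight(V=2) = 1/24
  weight(V=4) = 1/32
Total weight = 1/48 + 1/24 + 1/32 = 3/32
P(V=1 | obs) = 1/48 / 3/32 = 2/9
P(V=2 | obs) = 1/24 / 3/32 = 4/9
P(V=4 | obs) = 1/32 / 3/32 = 1/3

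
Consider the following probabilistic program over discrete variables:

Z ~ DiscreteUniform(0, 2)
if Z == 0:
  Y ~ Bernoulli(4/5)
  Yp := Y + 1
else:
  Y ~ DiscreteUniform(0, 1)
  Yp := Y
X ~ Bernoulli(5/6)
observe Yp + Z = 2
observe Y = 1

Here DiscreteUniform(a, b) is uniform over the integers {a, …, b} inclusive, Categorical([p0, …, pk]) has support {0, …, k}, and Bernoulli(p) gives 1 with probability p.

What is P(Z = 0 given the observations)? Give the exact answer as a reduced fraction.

P(Z = 0 | obs) = 8/13

Enumerate traces; 4 have nonzero weight after conditioning:
  (Z=0, Y=1, X=0) weight 2/45
  (Z=0, Y=1, X=1) weight 2/9
  (Z=1, Y=1, X=0) weight 1/36
  (Z=1, Y=1, X=1) weight 5/36
Group by Z:
  weight(Z=0) = 4/15
  weight(Z=1) = 1/6
Total weight = 4/15 + 1/6 = 13/30
P(Z=0 | obs) = 4/15 / 13/30 = 8/13
P(Z=1 | obs) = 1/6 / 13/30 = 5/13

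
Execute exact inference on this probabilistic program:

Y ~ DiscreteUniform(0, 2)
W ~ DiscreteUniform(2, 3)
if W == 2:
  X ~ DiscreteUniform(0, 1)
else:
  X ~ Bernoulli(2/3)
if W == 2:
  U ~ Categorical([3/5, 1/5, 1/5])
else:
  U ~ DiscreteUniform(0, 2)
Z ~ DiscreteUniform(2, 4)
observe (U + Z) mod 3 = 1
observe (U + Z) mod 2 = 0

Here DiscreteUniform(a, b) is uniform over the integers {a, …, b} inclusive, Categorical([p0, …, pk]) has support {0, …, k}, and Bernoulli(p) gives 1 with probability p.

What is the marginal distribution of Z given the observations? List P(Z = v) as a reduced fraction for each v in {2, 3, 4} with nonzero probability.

P(Z=2) = 4/15, P(Z=3) = 4/15, P(Z=4) = 7/15

Enumerate traces; 36 have nonzero weight after conditioning:
  (Y=0, W=2, X=0, U=0, Z=4) weight 1/60
  (Y=0, W=2, X=0, U=1, Z=3) weight 1/180
  (Y=0, W=2, X=0, U=2, Z=2) weight 1/180
  (Y=0, W=2, X=1, U=0, Z=4) weight 1/60
  (Y=0, W=2, X=1, U=1, Z=3) weight 1/180
  (Y=0, W=2, X=1, U=2, Z=2) weight 1/180
  (Y=0, W=3, X=0, U=0, Z=4) weight 1/162
  (Y=0, W=3, X=0, U=1, Z=3) weight 1/162
  … 28 more
Group by Z:
  weight(Z=2) = 4/45
  weight(Z=3) = 4/45
  weight(Z=4) = 7/45
Total weight = 4/45 + 4/45 + 7/45 = 1/3
P(Z=2 | obs) = 4/45 / 1/3 = 4/15
P(Z=3 | obs) = 4/45 / 1/3 = 4/15
P(Z=4 | obs) = 7/45 / 1/3 = 7/15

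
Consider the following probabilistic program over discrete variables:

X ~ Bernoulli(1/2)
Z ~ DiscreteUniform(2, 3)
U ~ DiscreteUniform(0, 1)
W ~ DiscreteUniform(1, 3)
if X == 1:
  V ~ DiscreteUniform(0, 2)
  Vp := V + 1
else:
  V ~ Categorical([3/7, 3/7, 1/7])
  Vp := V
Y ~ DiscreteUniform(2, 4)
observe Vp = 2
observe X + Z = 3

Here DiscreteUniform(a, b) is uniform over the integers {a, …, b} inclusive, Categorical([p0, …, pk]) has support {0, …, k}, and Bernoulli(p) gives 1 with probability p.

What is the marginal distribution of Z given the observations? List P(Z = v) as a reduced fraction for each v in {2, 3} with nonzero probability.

P(Z=2) = 7/10, P(Z=3) = 3/10

Enumerate traces; 36 have nonzero weight after conditioning:
  (X=0, Z=3, U=0, W=1, V=2, Y=2) weight 1/504
  (X=0, Z=3, U=0, W=1, V=2, Y=3) weight 1/504
  (X=0, Z=3, U=0, W=1, V=2, Y=4) weight 1/504
  (X=0, Z=3, U=0, W=2, V=2, Y=2) weight 1/504
  (X=0, Z=3, U=0, W=2, V=2, Y=3) weight 1/504
  (X=0, Z=3, U=0, W=2, V=2, Y=4) weight 1/504
  (X=0, Z=3, U=0, W=3, V=2, Y=2) weight 1/504
  (X=0, Z=3, U=0, W=3, V=2, Y=3) weight 1/504
  (X=1, Z=2, U=0, W=1, V=1, Y=2) weight 1/216
  … 27 more
Group by Z:
  weight(Z=2) = 1/12
  weight(Z=3) = 1/28
Total weight = 1/12 + 1/28 = 5/42
P(Z=2 | obs) = 1/12 / 5/42 = 7/10
P(Z=3 | obs) = 1/28 / 5/42 = 3/10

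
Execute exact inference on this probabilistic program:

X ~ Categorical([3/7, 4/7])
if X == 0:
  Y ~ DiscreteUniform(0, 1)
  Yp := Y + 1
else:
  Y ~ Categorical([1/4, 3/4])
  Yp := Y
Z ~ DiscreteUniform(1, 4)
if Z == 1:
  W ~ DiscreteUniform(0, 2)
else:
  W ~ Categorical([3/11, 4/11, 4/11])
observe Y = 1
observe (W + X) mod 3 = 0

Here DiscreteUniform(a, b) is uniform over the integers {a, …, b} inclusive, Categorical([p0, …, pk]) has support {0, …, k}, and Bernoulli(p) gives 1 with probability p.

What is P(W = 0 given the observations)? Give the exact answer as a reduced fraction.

P(W = 0 | obs) = 19/66

Enumerate traces; 8 have nonzero weight after conditioning:
  (X=0, Y=1, Z=1, W=0) weight 1/56
  (X=0, Y=1, Z=2, W=0) weight 9/616
  (X=0, Y=1, Z=3, W=0) weight 9/616
  (X=0, Y=1, Z=4, W=0) weight 9/616
  (X=1, Y=1, Z=1, W=2) weight 1/28
  (X=1, Y=1, Z=2, W=2) weight 3/77
  (X=1, Y=1, Z=3, W=2) weight 3/77
  (X=1, Y=1, Z=4, W=2) weight 3/77
Group by W:
  weight(W=0) = 19/308
  weight(W=2) = 47/308
Total weight = 19/308 + 47/308 = 3/14
P(W=0 | obs) = 19/308 / 3/14 = 19/66
P(W=2 | obs) = 47/308 / 3/14 = 47/66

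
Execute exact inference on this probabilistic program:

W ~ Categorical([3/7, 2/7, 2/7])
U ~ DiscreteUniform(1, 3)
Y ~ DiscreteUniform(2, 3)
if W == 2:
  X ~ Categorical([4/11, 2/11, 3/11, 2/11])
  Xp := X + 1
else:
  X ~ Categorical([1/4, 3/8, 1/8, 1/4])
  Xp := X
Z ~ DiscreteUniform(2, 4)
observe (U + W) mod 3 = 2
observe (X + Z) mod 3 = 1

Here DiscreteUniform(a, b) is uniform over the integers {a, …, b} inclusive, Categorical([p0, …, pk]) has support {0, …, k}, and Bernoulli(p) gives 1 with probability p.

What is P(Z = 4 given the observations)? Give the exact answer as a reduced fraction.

P(Z = 4 | obs) = 79/154

Enumerate traces; 24 have nonzero weight after conditioning:
  (W=0, U=2, Y=2, X=0, Z=4) weight 1/168
  (W=0, U=2, Y=2, X=1, Z=3) weight 1/112
  (W=0, U=2, Y=2, X=2, Z=2) weight 1/336
  (W=0, U=2, Y=2, X=3, Z=4) weight 1/168
  (W=0, U=2, Y=3, X=0, Z=4) weight 1/168
  (W=0, U=2, Y=3, X=1, Z=3) weight 1/112
  (W=0, U=2, Y=3, X=2, Z=2) weight 1/336
  (W=0, U=2, Y=3, X=3, Z=4) weight 1/168
  … 16 more
Group by Z:
  weight(Z=2) = 103/5544
  weight(Z=3) = 197/5544
  weight(Z=4) = 79/1386
Total weight = 103/5544 + 197/5544 + 79/1386 = 1/9
P(Z=2 | obs) = 103/5544 / 1/9 = 103/616
P(Z=3 | obs) = 197/5544 / 1/9 = 197/616
P(Z=4 | obs) = 79/1386 / 1/9 = 79/154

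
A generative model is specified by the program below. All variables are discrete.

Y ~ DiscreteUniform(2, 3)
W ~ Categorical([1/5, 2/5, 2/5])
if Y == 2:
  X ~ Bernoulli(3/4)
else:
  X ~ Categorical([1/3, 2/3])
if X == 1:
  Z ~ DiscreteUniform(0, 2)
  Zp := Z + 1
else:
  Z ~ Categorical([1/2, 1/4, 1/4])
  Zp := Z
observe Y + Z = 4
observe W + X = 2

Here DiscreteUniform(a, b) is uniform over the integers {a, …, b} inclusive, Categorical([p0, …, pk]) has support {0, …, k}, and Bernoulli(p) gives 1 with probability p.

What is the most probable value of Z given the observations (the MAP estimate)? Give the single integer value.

argmax_v P(Z = v | obs) = 2

Enumerate traces; 4 have nonzero weight after conditioning:
  (Y=2, W=1, X=1, Z=2) weight 1/20
  (Y=2, W=2, X=0, Z=2) weight 1/80
  (Y=3, W=1, X=1, Z=1) weight 2/45
  (Y=3, W=2, X=0, Z=1) weight 1/60
Group by Z:
  weight(Z=1) = 11/180
  weight(Z=2) = 1/16
Total weight = 11/180 + 1/16 = 89/720
P(Z=1 | obs) = 11/180 / 89/720 = 44/89
P(Z=2 | obs) = 1/16 / 89/720 = 45/89
argmax = 2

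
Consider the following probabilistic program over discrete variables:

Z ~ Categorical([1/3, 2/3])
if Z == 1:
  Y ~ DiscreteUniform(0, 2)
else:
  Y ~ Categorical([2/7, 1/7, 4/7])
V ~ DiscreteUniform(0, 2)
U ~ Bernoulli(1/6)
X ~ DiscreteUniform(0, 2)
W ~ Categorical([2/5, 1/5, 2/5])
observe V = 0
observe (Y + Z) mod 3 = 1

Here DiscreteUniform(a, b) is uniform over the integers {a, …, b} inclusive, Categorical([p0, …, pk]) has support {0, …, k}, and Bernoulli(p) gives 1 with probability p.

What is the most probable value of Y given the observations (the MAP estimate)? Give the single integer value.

argmax_v P(Y = v | obs) = 0

Enumerate traces; 36 have nonzero weight after conditioning:
  (Z=0, Y=1, V=0, U=0, X=0, W=0) weight 1/567
  (Z=0, Y=1, V=0, U=0, X=0, W=1) weight 1/1134
  (Z=0, Y=1, V=0, U=0, X=0, W=2) weight 1/567
  (Z=0, Y=1, V=0, U=0, X=1, W=0) weight 1/567
  (Z=0, Y=1, V=0, U=0, X=1, W=1) weight 1/1134
  (Z=0, Y=1, V=0, U=0, X=1, W=2) weight 1/567
  (Z=0, Y=1, V=0, U=0, X=2, W=0) weight 1/567
  (Z=0, Y=1, V=0, U=0, X=2, W=1) weight 1/1134
  (Z=1, Y=0, V=0, U=0, X=0, W=0) weight 2/243
  … 27 more
Group by Y:
  weight(Y=0) = 2/27
  weight(Y=1) = 1/63
Total weight = 2/27 + 1/63 = 17/189
P(Y=0 | obs) = 2/27 / 17/189 = 14/17
P(Y=1 | obs) = 1/63 / 17/189 = 3/17
argmax = 0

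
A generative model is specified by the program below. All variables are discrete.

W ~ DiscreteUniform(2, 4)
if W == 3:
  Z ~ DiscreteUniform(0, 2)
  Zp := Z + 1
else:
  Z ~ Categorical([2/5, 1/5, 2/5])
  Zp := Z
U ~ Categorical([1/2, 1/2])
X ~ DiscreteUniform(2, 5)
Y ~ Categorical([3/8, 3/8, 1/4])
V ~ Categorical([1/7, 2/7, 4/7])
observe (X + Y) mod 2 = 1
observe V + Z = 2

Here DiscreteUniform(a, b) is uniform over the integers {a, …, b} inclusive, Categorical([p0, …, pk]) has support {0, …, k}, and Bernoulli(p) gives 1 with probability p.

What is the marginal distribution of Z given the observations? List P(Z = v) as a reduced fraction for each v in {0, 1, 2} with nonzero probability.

P(Z=0) = 68/107, P(Z=1) = 22/107, P(Z=2) = 17/107

Enumerate traces; 108 have nonzero weight after conditioning:
  (W=2, Z=0, U=0, X=2, Y=1, V=2) weight 1/280
  (W=2, Z=0, U=0, X=3, Y=0, V=2) weight 1/280
  (W=2, Z=0, U=0, X=3, Y=2, V=2) weight 1/420
  (W=2, Z=0, U=0, X=4, Y=1, V=2) weight 1/280
  (W=2, Z=0, U=0, X=5, Y=0, V=2) weight 1/280
  (W=2, Z=0, U=0, X=5, Y=2, V=2) weight 1/420
  (W=2, Z=0, U=1, X=2, Y=1, V=2) weight 1/280
  (W=2, Z=0, U=1, X=3, Y=0, V=2) weight 1/280
  (W=2, Z=1, U=0, X=2, Y=1, V=1) weight 1/1120
  (W=2, Z=2, U=0, X=2, Y=1, V=0) weight 1/1120
  … 98 more
Group by Z:
  weight(Z=0) = 34/315
  weight(Z=1) = 11/315
  weight(Z=2) = 17/630
Total weight = 34/315 + 11/315 + 17/630 = 107/630
P(Z=0 | obs) = 34/315 / 107/630 = 68/107
P(Z=1 | obs) = 11/315 / 107/630 = 22/107
P(Z=2 | obs) = 17/630 / 107/630 = 17/107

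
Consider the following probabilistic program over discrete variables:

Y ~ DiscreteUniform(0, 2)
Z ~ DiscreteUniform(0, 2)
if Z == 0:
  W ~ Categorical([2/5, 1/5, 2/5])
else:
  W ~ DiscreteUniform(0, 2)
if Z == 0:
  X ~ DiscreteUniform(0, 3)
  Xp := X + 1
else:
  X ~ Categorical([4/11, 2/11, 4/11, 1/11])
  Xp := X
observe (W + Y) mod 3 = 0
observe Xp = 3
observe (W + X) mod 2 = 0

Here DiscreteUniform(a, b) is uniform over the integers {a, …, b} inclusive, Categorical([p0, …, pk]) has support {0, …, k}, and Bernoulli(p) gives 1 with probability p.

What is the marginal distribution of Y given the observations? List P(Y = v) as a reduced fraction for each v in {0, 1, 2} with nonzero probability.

Enumerate traces; 4 have nonzero weight after conditioning:
  (Y=0, Z=0, W=0, X=2) weight 1/90
  (Y=1, Z=0, W=2, X=2) weight 1/90
  (Y=2, Z=1, W=1, X=3) weight 1/297
  (Y=2, Z=2, W=1, X=3) weight 1/297
Group by Y:
  weight(Y=0) = 1/90
  weight(Y=1) = 1/90
  weight(Y=2) = 2/297
Total weight = 1/90 + 1/90 + 2/297 = 43/1485
P(Y=0 | obs) = 1/90 / 43/1485 = 33/86
P(Y=1 | obs) = 1/90 / 43/1485 = 33/86
P(Y=2 | obs) = 2/297 / 43/1485 = 10/43

P(Y=0) = 33/86, P(Y=1) = 33/86, P(Y=2) = 10/43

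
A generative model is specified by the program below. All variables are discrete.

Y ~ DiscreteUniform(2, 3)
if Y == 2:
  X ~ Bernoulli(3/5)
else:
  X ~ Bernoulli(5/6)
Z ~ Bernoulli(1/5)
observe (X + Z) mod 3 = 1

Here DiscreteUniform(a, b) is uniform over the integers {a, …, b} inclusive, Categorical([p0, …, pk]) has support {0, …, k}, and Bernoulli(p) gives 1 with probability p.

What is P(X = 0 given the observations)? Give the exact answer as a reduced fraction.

P(X = 0 | obs) = 17/189

Enumerate traces; 4 have nonzero weight after conditioning:
  (Y=2, X=0, Z=1) weight 1/25
  (Y=2, X=1, Z=0) weight 6/25
  (Y=3, X=0, Z=1) weight 1/60
  (Y=3, X=1, Z=0) weight 1/3
Group by X:
  weight(X=0) = 17/300
  weight(X=1) = 43/75
Total weight = 17/300 + 43/75 = 63/100
P(X=0 | obs) = 17/300 / 63/100 = 17/189
P(X=1 | obs) = 43/75 / 63/100 = 172/189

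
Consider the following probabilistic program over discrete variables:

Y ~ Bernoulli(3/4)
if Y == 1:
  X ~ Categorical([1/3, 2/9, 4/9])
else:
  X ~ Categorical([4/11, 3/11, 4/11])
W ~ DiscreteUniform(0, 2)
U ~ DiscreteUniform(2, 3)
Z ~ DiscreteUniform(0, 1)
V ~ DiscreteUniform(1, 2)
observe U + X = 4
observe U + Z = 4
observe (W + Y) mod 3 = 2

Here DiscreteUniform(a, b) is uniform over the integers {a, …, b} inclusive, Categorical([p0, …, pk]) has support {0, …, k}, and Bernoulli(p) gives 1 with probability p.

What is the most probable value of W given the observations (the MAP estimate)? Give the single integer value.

Enumerate traces; 4 have nonzero weight after conditioning:
  (Y=0, X=1, W=2, U=3, Z=1, V=1) weight 1/352
  (Y=0, X=1, W=2, U=3, Z=1, V=2) weight 1/352
  (Y=1, X=1, W=1, U=3, Z=1, V=1) weight 1/144
  (Y=1, X=1, W=1, U=3, Z=1, V=2) weight 1/144
Group by W:
  weight(W=1) = 1/72
  weight(W=2) = 1/176
Total weight = 1/72 + 1/176 = 31/1584
P(W=1 | obs) = 1/72 / 31/1584 = 22/31
P(W=2 | obs) = 1/176 / 31/1584 = 9/31
argmax = 1

argmax_v P(W = v | obs) = 1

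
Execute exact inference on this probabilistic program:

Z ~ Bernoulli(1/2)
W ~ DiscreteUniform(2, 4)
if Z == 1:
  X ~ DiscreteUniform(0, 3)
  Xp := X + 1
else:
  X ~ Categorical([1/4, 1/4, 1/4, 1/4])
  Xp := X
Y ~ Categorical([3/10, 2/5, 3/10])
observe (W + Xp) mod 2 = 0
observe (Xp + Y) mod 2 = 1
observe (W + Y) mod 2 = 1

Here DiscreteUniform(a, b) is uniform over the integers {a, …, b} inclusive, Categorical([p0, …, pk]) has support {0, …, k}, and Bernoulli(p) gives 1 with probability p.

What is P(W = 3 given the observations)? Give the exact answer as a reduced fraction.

P(W = 3 | obs) = 3/7

Enumerate traces; 16 have nonzero weight after conditioning:
  (Z=0, W=2, X=0, Y=1) weight 1/60
  (Z=0, W=2, X=2, Y=1) weight 1/60
  (Z=0, W=3, X=1, Y=0) weight 1/80
  (Z=0, W=3, X=1, Y=2) weight 1/80
  (Z=0, W=3, X=3, Y=0) weight 1/80
  (Z=0, W=3, X=3, Y=2) weight 1/80
  (Z=0, W=4, X=0, Y=1) weight 1/60
  (Z=0, W=4, X=2, Y=1) weight 1/60
  … 8 more
Group by W:
  weight(W=2) = 1/15
  weight(W=3) = 1/10
  weight(W=4) = 1/15
Total weight = 1/15 + 1/10 + 1/15 = 7/30
P(W=2 | obs) = 1/15 / 7/30 = 2/7
P(W=3 | obs) = 1/10 / 7/30 = 3/7
P(W=4 | obs) = 1/15 / 7/30 = 2/7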